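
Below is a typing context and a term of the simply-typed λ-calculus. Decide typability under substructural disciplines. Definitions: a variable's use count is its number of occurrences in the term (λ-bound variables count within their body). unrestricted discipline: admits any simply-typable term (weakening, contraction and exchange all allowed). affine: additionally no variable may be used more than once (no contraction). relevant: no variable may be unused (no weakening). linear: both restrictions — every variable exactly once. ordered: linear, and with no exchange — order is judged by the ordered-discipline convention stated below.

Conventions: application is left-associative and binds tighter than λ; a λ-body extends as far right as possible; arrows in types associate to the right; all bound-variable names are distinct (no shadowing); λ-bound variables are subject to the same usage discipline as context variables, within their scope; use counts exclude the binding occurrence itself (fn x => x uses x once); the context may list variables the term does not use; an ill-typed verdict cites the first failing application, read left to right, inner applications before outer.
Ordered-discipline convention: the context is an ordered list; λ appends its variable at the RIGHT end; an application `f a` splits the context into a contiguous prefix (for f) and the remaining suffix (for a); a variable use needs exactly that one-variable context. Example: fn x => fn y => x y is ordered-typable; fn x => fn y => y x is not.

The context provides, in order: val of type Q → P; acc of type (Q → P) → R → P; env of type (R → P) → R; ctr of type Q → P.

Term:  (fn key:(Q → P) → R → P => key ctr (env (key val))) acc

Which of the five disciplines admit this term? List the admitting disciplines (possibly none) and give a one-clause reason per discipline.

accepted by: relevant, unrestricted
usage: val ×1; acc ×1; env ×1; ctr ×1; key (λ-bound) ×2
order of uses: key, ctr, env, key, val, acc
typing: the term checks, with type P
ordered: ✗ — repeated use of key ×2
linear: ✗ — repeated use of key ×2
affine: ✗ — repeated use of key ×2
relevant: ✓ — at least one use each (val, acc, env, ctr, key)
unrestricted: ✓ — well-typed at P; no restrictions here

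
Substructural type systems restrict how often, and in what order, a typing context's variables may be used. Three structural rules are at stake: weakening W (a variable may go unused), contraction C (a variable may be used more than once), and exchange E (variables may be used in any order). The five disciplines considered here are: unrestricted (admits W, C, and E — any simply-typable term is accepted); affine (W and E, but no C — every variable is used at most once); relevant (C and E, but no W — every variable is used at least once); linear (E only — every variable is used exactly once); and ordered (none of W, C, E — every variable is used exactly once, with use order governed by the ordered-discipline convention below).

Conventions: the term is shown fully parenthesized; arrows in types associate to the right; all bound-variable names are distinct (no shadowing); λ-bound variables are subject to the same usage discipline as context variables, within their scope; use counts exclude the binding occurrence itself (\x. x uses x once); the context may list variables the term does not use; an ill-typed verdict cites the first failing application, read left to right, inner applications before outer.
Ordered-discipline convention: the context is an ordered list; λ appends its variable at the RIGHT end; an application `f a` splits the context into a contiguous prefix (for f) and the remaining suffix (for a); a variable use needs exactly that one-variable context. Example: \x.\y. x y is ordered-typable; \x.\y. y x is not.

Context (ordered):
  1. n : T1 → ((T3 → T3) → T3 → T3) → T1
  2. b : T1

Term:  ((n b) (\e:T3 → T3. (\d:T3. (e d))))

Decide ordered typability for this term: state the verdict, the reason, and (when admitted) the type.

yes — one use each (n, b, e, d); ordered split holds; term : T1
use counts: n=1; b=1; e [bound]=1; d [bound]=1
order of uses: n, b, e, d
typing: well-typed — term : T1
summary: ordered ✓, linear ✓, affine ✓, relevant ✓, unrestricted ✓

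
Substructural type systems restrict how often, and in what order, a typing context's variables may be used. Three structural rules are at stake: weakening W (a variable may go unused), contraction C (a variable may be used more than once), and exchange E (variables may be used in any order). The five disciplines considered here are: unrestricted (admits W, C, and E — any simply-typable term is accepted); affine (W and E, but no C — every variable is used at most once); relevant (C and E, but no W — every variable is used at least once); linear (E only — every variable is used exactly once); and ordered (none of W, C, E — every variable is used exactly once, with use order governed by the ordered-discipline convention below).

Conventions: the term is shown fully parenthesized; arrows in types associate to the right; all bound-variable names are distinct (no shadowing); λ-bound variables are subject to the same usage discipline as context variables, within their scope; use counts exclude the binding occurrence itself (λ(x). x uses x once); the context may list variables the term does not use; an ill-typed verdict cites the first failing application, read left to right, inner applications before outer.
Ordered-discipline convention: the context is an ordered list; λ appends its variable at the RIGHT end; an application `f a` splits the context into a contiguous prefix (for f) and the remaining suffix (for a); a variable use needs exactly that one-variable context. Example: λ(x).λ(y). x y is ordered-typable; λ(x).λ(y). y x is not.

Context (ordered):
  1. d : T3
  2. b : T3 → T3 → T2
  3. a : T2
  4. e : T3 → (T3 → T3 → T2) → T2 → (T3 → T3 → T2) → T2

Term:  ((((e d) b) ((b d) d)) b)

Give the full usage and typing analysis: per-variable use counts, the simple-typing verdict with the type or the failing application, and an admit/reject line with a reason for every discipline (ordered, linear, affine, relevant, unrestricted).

counts: d ×3; b ×3; a ×0; e ×1
order of uses: e, d, b, b, d, d, b
typing: ✓ — T2
ordered: ✗, repeated use of d ×3, b ×3; a never used (weakening)
linear: ✗, repeated use of d ×3, b ×3; a never used (weakening)
affine: ✗, repeated use of d ×3, b ×3
relevant: ✗, a never used (weakening)
unrestricted: ✓, well-typed at T2; no restrictions here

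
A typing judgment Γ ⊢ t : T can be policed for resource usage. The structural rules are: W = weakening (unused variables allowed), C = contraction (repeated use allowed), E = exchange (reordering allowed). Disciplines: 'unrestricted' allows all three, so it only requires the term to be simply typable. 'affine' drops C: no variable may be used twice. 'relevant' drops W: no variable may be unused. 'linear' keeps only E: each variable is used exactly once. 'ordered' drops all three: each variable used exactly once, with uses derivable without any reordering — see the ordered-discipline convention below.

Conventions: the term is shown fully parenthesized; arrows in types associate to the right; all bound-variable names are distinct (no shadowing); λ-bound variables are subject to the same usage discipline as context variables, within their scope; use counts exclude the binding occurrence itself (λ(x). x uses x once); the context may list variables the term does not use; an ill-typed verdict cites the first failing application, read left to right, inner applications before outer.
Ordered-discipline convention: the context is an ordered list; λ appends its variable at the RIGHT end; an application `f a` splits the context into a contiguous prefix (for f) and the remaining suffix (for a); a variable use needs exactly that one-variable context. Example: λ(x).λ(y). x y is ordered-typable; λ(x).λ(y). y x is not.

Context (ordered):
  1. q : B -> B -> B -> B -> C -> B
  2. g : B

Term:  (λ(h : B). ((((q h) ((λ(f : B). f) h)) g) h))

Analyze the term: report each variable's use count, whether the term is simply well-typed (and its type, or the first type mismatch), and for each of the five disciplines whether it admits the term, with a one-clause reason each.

use counts: q ×1; g ×1; h [bound] ×3; f [bound] ×1
left-to-right use order: q, h, f, h, g, h
typing: the term checks, with type B -> C -> B
ordered ✗ (needs contraction — h ×3)
linear ✗ (needs contraction — h ×3)
affine ✗ (needs contraction — h ×3)
relevant ✓ (every one of q, g, h, f appears)
unrestricted ✓ (type-checks (B -> C -> B) and nothing is barred)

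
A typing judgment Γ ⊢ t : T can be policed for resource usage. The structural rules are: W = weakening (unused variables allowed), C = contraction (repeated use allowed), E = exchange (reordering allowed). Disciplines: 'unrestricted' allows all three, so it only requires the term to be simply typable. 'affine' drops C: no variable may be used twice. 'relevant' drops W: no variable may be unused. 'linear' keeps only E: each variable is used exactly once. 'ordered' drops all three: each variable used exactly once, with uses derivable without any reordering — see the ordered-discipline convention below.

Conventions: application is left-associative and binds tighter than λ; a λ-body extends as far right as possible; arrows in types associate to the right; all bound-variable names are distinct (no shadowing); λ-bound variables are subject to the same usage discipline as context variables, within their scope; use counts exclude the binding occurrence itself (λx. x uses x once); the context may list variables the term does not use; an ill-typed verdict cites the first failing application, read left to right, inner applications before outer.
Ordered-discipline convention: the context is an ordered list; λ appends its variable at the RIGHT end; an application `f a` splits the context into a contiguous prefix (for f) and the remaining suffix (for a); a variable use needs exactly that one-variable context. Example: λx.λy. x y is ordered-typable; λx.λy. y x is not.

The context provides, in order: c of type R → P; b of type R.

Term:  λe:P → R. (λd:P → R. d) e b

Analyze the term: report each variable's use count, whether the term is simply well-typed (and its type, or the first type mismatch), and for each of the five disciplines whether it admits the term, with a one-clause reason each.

use counts: c: 0; b: 1; e [bound]: 1; d [bound]: 1
uses in reading order: d, e, b
typing: ill-typed: a function awaiting P gets R
ordered: ✗, fails simple typing
linear: ✗, a type mismatch blocks all five
affine: ✗, the type mismatch rejects it
relevant: ✗, not simply typable
unrestricted: ✗, fails simple typing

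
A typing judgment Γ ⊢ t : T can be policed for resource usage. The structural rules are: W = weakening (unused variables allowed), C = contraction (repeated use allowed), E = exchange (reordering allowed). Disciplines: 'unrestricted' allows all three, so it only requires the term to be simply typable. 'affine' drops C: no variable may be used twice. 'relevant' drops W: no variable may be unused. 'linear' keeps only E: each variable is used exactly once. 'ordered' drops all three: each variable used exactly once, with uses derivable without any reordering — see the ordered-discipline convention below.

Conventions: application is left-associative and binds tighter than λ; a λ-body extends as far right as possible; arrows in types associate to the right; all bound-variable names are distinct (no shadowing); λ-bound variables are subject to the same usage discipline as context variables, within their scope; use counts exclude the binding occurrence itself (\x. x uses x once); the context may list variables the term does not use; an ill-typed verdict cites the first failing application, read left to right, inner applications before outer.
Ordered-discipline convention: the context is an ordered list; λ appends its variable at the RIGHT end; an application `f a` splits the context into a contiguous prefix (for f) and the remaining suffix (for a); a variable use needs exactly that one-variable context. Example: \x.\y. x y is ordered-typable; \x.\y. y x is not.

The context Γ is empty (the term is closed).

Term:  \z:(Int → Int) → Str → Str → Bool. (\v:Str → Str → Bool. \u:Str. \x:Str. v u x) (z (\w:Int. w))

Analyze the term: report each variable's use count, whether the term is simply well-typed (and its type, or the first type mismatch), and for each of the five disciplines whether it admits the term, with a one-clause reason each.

counts: z (λ-bound) ×1, v (λ-bound) ×1, u (λ-bound) ×1, x (λ-bound) ×1, w (λ-bound) ×1
use order (left to right): v, u, x, z, w
typing: ✓ — ((Int → Int) → Str → Str → Bool) → Str → Str → Bool
ordered: ✓ — z, v, u, x, w: once each, no exchange needed
linear: ✓ — exactly-once usage across z, v, u, x, w
affine: ✓ — at most one use each (z, v, u, x, w)
relevant: ✓ — every one of z, v, u, x, w appears
unrestricted: ✓ — well-typed at ((Int → Int) → Str → Str → Bool) → Str → Str → Bool; no restrictions here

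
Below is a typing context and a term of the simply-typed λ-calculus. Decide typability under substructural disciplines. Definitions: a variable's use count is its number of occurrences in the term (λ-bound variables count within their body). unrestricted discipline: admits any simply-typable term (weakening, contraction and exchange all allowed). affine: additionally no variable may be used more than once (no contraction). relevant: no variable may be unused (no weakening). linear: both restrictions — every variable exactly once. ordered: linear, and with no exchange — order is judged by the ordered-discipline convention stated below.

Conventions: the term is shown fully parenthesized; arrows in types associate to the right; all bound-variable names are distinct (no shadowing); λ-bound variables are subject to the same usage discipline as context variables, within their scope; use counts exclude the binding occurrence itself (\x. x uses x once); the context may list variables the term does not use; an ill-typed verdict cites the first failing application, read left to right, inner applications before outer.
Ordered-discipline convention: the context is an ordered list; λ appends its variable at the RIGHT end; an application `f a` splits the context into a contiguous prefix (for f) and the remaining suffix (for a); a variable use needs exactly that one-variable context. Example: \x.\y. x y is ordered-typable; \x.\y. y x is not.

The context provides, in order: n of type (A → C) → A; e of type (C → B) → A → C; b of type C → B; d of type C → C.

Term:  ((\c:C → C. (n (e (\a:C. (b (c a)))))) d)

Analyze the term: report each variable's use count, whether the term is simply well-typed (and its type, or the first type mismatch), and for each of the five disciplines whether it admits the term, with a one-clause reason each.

use counts: n ×1, e ×1, b ×1, d ×1, c (λ-bound) ×1, a (λ-bound) ×1
order of uses: n, e, b, c, a, d
typing: ✓ — A
ordered: ✓ — single-use (n, e, b, d, c, a), ordered derivation ok
linear: ✓ — exactly-once usage across n, e, b, d, c, a
affine: ✓ — n, e, b, d, c, a: no repeats, contraction unneeded
relevant: ✓ — every one of n, e, b, d, c, a appears
unrestricted: ✓ — typability at A is all that's needed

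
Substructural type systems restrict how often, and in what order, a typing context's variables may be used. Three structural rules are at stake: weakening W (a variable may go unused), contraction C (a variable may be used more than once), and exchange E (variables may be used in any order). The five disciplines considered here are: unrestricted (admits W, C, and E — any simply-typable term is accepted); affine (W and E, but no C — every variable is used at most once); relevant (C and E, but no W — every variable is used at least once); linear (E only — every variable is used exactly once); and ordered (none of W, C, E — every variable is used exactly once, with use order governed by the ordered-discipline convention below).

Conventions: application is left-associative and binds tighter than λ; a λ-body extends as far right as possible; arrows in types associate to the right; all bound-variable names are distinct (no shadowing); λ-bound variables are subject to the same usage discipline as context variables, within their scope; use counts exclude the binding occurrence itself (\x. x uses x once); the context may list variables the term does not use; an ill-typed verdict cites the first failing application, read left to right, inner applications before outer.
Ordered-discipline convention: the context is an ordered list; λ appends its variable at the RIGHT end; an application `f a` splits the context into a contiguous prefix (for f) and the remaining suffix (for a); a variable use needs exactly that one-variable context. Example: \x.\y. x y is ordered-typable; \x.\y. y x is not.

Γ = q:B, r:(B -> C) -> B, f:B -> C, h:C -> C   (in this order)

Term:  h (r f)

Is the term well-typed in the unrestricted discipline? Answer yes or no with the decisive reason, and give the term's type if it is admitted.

no — a type mismatch blocks all five
variable uses: q=0; r=1; f=1; h=1
order of uses: h, r, f
typing: ill-typed: an application expects C but receives B
all disciplines: ordered ✗, linear ✗, affine ✗, relevant ✗, unrestricted ✗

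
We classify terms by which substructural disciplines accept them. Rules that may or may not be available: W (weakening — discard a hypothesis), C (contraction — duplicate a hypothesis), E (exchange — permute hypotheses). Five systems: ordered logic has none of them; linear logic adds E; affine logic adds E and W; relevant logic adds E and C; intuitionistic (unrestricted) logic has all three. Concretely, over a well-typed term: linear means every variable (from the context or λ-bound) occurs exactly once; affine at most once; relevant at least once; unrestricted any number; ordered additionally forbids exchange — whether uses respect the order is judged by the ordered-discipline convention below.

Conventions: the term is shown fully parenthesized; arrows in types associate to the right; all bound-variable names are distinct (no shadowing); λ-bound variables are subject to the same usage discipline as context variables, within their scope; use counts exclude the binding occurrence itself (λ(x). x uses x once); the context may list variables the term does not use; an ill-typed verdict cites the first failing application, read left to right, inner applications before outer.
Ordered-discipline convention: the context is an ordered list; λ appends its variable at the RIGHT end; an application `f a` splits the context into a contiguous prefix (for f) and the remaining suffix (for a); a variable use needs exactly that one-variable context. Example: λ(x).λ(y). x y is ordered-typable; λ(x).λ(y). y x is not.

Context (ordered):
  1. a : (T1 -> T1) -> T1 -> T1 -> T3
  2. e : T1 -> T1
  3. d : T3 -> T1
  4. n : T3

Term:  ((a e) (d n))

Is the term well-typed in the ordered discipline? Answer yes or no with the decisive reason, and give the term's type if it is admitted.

yes — one use each (a, e, d, n); ordered split holds; term : T1 -> T3
variable uses: a=1, e=1, d=1, n=1
order of uses: a, e, d, n
typing: the term checks, with type T1 -> T3
summary: ordered ✓ · linear ✓ · affine ✓ · relevant ✓ · unrestricted ✓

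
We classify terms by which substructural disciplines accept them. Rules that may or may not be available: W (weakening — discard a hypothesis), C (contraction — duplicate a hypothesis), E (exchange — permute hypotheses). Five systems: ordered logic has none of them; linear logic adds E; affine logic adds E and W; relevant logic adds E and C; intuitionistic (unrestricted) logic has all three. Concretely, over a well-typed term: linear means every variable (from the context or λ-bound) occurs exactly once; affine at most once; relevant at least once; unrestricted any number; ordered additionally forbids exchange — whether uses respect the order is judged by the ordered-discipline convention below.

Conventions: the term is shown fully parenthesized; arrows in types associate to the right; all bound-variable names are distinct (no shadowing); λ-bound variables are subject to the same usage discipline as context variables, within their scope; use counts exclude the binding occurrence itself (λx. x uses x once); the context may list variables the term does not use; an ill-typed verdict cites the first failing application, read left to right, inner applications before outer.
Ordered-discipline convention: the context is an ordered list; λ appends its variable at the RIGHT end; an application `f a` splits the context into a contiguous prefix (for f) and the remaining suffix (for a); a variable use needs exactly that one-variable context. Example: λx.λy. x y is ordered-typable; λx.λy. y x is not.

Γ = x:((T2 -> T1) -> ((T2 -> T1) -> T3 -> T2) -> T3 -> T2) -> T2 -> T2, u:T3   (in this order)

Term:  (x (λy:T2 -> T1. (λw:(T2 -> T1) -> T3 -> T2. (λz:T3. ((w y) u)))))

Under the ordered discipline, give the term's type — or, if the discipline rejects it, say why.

not well-typed under ordered — unused: z — weakening required
counts: x: 1×, u: 1×, y [bound]: 1×, w [bound]: 1×, z [bound]: 0×
left-to-right use order: x, w, y, u
typing: well-typed at T2 -> T2
all disciplines: ordered ✗; linear ✗; affine ✓; relevant ✗; unrestricted ✓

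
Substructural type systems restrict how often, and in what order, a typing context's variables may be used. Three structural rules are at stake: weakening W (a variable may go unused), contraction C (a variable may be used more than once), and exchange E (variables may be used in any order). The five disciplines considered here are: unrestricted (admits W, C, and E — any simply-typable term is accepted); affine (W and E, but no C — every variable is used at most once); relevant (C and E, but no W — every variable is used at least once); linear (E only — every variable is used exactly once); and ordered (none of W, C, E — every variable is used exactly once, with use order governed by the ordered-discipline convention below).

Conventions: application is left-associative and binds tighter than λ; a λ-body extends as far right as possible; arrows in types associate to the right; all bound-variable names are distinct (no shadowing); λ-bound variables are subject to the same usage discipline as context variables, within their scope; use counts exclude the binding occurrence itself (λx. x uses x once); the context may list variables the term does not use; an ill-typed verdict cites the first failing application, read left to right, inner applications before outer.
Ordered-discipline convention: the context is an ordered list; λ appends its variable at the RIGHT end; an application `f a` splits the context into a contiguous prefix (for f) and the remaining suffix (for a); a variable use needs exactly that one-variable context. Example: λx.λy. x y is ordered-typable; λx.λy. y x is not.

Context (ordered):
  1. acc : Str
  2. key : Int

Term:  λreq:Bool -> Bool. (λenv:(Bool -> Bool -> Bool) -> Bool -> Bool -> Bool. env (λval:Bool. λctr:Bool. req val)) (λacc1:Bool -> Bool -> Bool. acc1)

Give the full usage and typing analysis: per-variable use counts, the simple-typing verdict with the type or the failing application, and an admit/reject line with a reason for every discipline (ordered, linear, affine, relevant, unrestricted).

use counts: acc ×0; key ×0; req [bound] ×1; env [bound] ×1; val [bound] ×1; ctr [bound] ×0; acc1 [bound] ×1
uses in reading order: env, req, val, acc1
typing: well-typed at (Bool -> Bool) -> Bool -> Bool -> Bool
ordered ✗ (acc, key, ctr left unused)
linear ✗ (acc, key, ctr left unused)
affine ✓ (no duplicate uses among acc, key, req, env, val, ctr, acc1)
relevant ✗ (acc, key, ctr left unused)
unrestricted ✓ (simply typable at (Bool -> Bool) -> Bool -> Bool -> Bool; W, C, E all held)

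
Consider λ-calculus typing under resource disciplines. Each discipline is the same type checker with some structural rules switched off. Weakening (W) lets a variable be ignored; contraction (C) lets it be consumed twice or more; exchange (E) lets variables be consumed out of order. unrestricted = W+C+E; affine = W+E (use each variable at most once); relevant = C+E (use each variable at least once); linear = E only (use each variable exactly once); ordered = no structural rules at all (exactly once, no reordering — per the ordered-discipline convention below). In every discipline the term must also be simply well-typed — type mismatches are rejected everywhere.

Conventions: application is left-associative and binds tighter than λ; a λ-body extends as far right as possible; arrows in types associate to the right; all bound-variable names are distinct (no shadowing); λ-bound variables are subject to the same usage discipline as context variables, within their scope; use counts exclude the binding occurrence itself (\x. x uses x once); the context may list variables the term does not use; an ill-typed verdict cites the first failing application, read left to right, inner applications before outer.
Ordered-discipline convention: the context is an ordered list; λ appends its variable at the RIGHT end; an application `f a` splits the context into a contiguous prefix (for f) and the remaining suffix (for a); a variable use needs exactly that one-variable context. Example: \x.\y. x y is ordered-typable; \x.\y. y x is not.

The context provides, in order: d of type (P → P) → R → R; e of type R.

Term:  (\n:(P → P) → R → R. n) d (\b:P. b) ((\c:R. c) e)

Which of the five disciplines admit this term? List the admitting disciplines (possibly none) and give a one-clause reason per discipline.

admitted by: ordered, linear, affine, relevant, unrestricted
variable uses: d=1; e=1; n (λ-bound)=1; b (λ-bound)=1; c (λ-bound)=1
order of uses: n, d, b, c, e
typing: well-typed — term : R
ordered: ✓ — single-use (d, e, n, b, c), ordered derivation ok
linear: ✓ — d, e, n, b, c: one use apiece
affine: ✓ — at most one use each (d, e, n, b, c)
relevant: ✓ — at least one use each (d, e, n, b, c)
unrestricted: ✓ — typability at R is all that's needed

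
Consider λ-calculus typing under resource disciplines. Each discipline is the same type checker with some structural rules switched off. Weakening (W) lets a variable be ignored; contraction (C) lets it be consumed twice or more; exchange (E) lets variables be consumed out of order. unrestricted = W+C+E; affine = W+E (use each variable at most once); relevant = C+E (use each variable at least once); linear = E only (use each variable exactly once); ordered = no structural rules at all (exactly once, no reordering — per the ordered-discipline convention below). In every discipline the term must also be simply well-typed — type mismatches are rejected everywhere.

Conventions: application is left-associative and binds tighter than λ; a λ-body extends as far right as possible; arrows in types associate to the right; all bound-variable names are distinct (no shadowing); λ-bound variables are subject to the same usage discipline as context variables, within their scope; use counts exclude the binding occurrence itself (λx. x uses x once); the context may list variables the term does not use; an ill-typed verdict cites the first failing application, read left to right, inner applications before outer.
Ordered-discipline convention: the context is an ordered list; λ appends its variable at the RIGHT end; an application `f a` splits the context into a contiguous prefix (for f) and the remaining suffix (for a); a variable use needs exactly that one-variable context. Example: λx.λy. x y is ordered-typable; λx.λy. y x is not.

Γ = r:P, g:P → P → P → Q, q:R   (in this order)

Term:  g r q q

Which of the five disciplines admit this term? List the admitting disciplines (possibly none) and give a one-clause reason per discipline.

admitted by: none
variable uses: r=1; g=1; q=2
order of uses: g, r, q, q
typing: ill-typed: an application expects P but receives R
ordered: ✗ — the type mismatch rejects it
linear: ✗ — not simply typable
affine: ✗ — fails simple typing
relevant: ✗ — a type mismatch blocks all five
unrestricted: ✗ — the type mismatch rejects it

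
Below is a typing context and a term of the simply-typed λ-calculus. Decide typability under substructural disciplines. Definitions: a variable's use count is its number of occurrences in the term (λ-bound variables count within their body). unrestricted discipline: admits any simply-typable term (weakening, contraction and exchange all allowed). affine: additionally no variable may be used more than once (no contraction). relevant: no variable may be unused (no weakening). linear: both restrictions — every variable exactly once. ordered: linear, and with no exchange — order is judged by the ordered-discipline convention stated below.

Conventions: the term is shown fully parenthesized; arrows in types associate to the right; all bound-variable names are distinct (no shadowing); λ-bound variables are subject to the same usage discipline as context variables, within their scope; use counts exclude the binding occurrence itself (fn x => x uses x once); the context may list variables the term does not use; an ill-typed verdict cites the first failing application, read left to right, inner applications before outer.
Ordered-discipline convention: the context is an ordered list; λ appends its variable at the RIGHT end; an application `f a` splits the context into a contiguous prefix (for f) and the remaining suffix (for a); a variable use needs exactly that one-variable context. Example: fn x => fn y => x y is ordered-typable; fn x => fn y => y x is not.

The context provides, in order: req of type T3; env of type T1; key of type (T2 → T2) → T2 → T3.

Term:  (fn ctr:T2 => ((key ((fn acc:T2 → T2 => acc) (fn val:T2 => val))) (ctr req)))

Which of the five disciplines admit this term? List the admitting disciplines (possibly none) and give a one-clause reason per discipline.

accepted by: none
counts: req: 1×, env: 0×, key: 1×, ctr (λ-bound): 1×, acc (λ-bound): 1×, val (λ-bound): 1×
use order (left to right): key, acc, val, ctr, req
typing: ill-typed: can't apply a value of type T2
ordered: ✗, the type mismatch rejects it
linear: ✗, not simply typable
affine: ✗, fails simple typing
relevant: ✗, a type mismatch blocks all five
unrestricted: ✗, the type mismatch rejects it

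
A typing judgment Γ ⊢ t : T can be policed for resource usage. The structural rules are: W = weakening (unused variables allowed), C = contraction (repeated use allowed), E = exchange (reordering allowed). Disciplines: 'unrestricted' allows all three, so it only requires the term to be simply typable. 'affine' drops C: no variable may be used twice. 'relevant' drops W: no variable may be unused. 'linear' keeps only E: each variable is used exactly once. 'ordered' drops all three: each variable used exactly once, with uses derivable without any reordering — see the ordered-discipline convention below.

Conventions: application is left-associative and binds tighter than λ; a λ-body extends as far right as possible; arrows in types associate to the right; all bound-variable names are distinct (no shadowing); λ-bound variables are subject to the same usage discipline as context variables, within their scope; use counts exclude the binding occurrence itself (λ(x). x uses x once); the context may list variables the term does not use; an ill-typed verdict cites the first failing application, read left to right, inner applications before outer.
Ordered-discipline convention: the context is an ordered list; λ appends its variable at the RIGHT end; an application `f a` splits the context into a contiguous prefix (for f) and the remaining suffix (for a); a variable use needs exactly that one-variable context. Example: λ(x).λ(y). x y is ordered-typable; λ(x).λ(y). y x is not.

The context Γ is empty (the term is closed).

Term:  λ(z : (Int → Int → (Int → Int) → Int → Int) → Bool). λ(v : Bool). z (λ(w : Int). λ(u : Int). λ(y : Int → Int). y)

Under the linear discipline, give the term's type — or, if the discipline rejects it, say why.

not well-typed under linear — v, w, u never used (weakening)
use counts: z (λ-bound)=1, v (λ-bound)=0, w (λ-bound)=0, u (λ-bound)=0, y (λ-bound)=1
order of uses: z, y
typing: ✓ — ((Int → Int → (Int → Int) → Int → Int) → Bool) → Bool → Bool
across the five disciplines: ordered ✗; linear ✗; affine ✓; relevant ✗; unrestricted ✓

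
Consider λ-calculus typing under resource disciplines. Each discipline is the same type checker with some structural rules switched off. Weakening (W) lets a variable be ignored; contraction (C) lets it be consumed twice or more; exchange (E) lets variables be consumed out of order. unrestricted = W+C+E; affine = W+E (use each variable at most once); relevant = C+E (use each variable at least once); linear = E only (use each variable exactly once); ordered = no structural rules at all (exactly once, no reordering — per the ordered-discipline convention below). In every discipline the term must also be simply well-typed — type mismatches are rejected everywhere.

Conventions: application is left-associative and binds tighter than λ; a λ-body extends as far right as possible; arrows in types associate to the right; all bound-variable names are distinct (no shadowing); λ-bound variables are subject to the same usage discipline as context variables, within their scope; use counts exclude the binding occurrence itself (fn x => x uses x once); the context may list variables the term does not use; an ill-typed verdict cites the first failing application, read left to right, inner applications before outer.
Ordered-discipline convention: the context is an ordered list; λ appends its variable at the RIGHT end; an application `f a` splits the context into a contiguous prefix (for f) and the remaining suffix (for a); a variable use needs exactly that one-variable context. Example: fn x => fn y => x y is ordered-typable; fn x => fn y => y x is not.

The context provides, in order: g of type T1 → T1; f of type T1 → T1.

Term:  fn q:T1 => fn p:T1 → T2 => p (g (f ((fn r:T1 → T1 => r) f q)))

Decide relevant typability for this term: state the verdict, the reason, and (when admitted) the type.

yes — g, f, q, p, r: all used, weakening unneeded; term : T1 → (T1 → T2) → T2
usage: g: 1; f: 2; q (bound): 1; p (bound): 1; r (bound): 1
uses in reading order: p, g, f, r, f, q
typing: ✓ — T1 → (T1 → T2) → T2
across the five disciplines: ordered ✗ · linear ✗ · affine ✗ · relevant ✓ · unrestricted ✓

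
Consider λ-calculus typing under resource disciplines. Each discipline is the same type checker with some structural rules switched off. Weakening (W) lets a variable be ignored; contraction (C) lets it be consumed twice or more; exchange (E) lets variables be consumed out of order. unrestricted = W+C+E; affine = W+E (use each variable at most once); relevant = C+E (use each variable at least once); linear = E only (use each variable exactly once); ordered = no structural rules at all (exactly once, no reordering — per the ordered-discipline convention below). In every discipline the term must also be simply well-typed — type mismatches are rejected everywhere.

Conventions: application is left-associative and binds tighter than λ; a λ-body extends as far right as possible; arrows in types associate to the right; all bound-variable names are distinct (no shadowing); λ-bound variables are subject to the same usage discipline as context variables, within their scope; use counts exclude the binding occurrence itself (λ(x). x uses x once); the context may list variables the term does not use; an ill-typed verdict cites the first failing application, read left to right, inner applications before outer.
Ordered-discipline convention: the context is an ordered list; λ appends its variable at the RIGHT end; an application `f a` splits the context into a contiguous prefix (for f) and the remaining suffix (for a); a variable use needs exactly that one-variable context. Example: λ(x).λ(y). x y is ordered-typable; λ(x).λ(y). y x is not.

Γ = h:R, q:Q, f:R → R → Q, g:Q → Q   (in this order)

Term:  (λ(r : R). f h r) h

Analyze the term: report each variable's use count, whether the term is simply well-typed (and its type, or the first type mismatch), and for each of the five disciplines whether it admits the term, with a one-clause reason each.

usage: h: 2, q: 0, f: 1, g: 0, r (bound): 1
order of uses: f, h, r, h
typing: well-typed at Q
ordered ✗ (h ×2 used more than once (contraction); unused: q, g — weakening required)
linear ✗ (h ×2 used more than once (contraction); unused: q, g — weakening required)
affine ✗ (h ×2 used more than once (contraction))
relevant ✗ (unused: q, g — weakening required)
unrestricted ✓ (well-typed at Q; no restrictions here)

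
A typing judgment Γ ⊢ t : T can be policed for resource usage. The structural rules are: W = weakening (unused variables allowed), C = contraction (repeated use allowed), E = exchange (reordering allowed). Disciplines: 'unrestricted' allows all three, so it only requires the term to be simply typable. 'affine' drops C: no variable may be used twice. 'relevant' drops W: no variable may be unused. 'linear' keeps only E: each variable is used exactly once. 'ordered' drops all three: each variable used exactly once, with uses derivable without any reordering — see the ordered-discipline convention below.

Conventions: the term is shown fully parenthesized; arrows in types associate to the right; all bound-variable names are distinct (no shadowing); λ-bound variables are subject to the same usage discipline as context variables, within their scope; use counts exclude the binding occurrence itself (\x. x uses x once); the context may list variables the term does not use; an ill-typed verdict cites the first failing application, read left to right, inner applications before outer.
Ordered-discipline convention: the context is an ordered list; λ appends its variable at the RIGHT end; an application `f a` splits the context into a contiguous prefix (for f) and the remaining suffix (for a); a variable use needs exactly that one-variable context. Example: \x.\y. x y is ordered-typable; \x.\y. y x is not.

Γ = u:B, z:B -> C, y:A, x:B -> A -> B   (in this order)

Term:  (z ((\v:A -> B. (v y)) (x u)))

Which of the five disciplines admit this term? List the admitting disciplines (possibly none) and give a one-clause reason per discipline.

admitting disciplines: linear, affine, relevant, unrestricted
use counts: u: 1, z: 1, y: 1, x: 1, v [bound]: 1
uses in reading order: z, v, y, x, u
typing: ✓ — C
ordered: ✗, use order z, v, y, x, u needs exchange
linear: ✓, single use per variable (u, z, y, x, v)
affine: ✓, no duplicate uses among u, z, y, x, v
relevant: ✓, every one of u, z, y, x, v appears
unrestricted: ✓, type-checks (C) and nothing is barred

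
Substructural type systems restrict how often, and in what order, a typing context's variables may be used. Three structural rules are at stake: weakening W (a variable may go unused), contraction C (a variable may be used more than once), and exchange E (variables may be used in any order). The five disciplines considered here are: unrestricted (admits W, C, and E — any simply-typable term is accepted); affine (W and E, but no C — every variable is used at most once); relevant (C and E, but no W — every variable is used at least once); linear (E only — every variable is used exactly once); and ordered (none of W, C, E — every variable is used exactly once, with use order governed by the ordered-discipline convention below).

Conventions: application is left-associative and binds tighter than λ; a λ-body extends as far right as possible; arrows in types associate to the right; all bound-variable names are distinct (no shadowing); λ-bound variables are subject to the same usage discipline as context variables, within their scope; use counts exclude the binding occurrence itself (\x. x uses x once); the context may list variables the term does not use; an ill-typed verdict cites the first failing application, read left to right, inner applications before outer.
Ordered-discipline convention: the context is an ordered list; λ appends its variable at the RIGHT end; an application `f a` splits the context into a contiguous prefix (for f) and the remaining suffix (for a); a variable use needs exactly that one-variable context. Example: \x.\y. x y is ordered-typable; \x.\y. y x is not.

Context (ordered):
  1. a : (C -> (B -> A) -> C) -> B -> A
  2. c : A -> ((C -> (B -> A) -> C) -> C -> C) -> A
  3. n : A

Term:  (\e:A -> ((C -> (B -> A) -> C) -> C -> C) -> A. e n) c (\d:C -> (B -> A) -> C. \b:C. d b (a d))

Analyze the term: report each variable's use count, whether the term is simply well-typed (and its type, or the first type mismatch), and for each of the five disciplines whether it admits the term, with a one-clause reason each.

usage: a: 1×, c: 1×, n: 1×, e [bound]: 1×, d [bound]: 2×, b [bound]: 1×
use order (left to right): e, n, c, d, b, a, d
typing: ✓ — A
ordered ✗ (d ×2 used more than once (contraction))
linear ✗ (d ×2 used more than once (contraction))
affine ✗ (d ×2 used more than once (contraction))
relevant ✓ (none of a, c, n, e, d, b goes unused)
unrestricted ✓ (simply typable at A; W, C, E all held)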